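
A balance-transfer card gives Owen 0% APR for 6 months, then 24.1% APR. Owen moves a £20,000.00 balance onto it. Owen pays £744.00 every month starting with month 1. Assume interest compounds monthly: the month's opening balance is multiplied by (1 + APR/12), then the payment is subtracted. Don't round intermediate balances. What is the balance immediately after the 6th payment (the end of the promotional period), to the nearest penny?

£15,536.00

Promo months 1–6 at r₀ = 0%/12 = 0; months 7+ at r₁ = 24.1%/12 = 0.0200833.
After month 6 (no interest yet): B = £20,000.00 − 6·£744.00 = £15,536.00.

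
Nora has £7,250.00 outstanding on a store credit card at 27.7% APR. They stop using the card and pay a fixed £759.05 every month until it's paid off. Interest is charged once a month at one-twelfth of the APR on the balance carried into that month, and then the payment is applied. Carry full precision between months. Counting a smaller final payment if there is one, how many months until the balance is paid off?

Monthly rate r = 27.7%/12 = 2.30833% = 0.0230833.
Recurrence: B ← B·(1+r) − £759.05.
Month 1: interest £167.35; balance after payment £6,658.30.
Month 2: interest £153.70; balance after payment £6,052.95.
Closed form: n = −ln(1 − rB₀/P)/ln(1+r) = −ln(0.77952)/ln(1.02308) ≈ 10.914, so the balance reaches zero during payment 11.

11 payments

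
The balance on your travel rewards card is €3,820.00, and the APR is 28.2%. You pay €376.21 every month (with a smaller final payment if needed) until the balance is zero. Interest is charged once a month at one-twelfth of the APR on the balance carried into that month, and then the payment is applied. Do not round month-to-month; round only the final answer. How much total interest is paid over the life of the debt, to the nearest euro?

Monthly rate r = 28.2%/12 = 2.35% = 0.0235.
Payoff takes n = ⌈−ln(1 − rB₀/P)/ln(1+r)⌉ = ⌈11.737⌉ = 12 payments; the last is €277.95.
Total paid = 11·€376.21 + €277.95 = €4,416.26.
Total interest = total paid − principal = €4,416.26 − €3,820.00 = €596.26.

€596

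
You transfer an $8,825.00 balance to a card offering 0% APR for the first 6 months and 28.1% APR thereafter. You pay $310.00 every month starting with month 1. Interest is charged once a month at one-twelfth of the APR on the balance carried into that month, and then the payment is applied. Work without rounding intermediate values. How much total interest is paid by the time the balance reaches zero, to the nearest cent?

Promo months 1–6 at r₀ = 0%/12 = 0; months 7+ at r₁ = 28.1%/12 = 0.0234167.
After month 6 (no interest yet): B = $8,825.00 − 6·$310.00 = $6,965.00.
Then at r₁ with $310.00/mo: n₂ = −ln(1 − r₁·B/P)/ln(1+r₁) ≈ 32.26 → 33 more payments.
Total paid = 38·$310.00 + $82.47 = $11,862.47; interest = $11,862.47 − $8,825.00 = $3,037.47.

$3,037.47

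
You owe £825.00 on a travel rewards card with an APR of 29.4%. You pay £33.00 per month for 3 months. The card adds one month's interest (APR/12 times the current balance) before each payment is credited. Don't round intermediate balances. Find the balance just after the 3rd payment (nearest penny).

Monthly rate r = 29.4%/12 = 2.45% = 0.0245.
Each month: B ← B·(1+r) − £33.00.
Month 1: interest £20.21; balance after payment £812.21.
Month 2: interest £19.90; balance after payment £799.11.
Month 3: interest £19.58; balance after payment £785.69.

£785.69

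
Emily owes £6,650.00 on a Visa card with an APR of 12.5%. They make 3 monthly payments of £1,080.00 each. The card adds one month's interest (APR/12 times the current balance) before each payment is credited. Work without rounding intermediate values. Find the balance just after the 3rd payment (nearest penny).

£3,586.12

Monthly rate r = 12.5%/12 = 1.04167% = 0.0104167.
Each month: B ← B·(1+r) − £1,080.00.
Month 1: interest £69.27; balance after payment £5,639.27.
Month 2: interest £58.74; balance after payment £4,618.01.
Month 3: interest £48.10; balance after payment £3,586.12.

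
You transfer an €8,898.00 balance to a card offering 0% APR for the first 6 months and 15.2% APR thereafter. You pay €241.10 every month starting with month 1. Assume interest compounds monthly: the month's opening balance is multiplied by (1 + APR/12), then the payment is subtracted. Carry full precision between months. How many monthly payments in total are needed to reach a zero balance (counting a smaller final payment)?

Promo months 1–6 at r₀ = 0%/12 = 0; months 7+ at r₁ = 15.2%/12 = 0.0126667.
After month 6 (no interest yet): B = €8,898.00 − 6·€241.10 = €7,451.40.
Then at r₁ with €241.10/mo: n₂ = −ln(1 − r₁·B/P)/ln(1+r₁) ≈ 39.46 → 40 more payments.

46 months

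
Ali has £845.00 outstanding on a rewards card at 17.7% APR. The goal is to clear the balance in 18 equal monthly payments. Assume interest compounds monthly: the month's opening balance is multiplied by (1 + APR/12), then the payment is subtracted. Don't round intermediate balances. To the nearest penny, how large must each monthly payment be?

Monthly rate r = 17.7%/12 = 1.475% = 0.01475.
Level-payment amortization: P = B₀·r / (1 − (1+r)^(−n)) = 845.00·0.01475 / (1 − 1.01475^(−18)).
Denominator 1 − (1+r)^(−18) = 0.231689232.
P = 12.4637 / 0.231689232 ≈ 53.80.

£53.80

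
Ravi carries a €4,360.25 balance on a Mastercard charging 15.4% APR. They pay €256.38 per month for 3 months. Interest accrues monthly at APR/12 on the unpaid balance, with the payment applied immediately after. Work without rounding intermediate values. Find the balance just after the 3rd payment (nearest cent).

€3,751.23

Monthly rate r = 15.4%/12 = 1.28333% = 0.0128333.
Each month: B ← B·(1+r) − €256.38.
Month 1: interest €55.96; balance after payment €4,159.83.
Month 2: interest €53.38; balance after payment €3,956.83.
Month 3: interest €50.78; balance after payment €3,751.23.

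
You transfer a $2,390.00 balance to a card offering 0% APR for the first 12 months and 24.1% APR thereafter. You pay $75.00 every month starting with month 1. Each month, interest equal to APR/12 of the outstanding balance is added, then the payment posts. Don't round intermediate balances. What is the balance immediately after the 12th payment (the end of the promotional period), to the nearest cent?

$1,490.00

Promo months 1–12 at r₀ = 0%/12 = 0; months 13+ at r₁ = 24.1%/12 = 0.0200833.
After month 12 (no interest yet): B = $2,390.00 − 12·$75.00 = $1,490.00.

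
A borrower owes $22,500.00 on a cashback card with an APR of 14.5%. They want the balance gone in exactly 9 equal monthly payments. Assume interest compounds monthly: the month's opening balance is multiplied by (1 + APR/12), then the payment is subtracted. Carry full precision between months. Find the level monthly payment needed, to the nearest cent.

Monthly rate r = 14.5%/12 = 1.20833% = 0.0120833.
Level-payment amortization: P = B₀·r / (1 − (1+r)^(−n)) = 22500.00·0.0120833 / (1 − 1.01208^(−9)).
Denominator 1 − (1+r)^(−9) = 0.102460559.
P = 271.875 / 0.102460559 ≈ 2653.46.

$2,653.46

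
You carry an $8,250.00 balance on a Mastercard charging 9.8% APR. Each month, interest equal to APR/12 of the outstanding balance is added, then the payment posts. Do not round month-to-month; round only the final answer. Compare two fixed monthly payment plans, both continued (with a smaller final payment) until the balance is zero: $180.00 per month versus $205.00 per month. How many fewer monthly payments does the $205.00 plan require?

Monthly rate r = 9.8%/12 = 0.816667% = 0.00816667.
At $180.00/mo: n = ⌈−ln(1 − rB₀/P)/ln(1+r)⌉ = 58 payments (last $117.10); total interest = total paid − $8,250.00 = $2,127.10.
At $205.00/mo: 49 payments (last $203.39); total interest $1,793.39.
Payments saved = 58 − 49 = 9.

9 fewer payments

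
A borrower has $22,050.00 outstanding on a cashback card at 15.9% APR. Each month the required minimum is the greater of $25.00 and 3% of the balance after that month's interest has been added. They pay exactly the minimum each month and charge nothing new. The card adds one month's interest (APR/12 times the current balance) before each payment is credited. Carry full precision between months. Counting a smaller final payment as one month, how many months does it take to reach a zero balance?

Monthly rate r = 15.9%/12 = 1.325% = 0.01325.
While 3% of the post-interest balance exceeds $25.00, each month B ← (B·(1+r))·(1 − 0.03), i.e. B shrinks by the factor (1+r)·0.97 = 0.98285.
This holds for months 1–191. Entering month 192 the balance is $810.37; 3% of the post-interest balance is now below $25.00, so the flat $25.00 minimum applies from here.
From month 192 a fixed $25.00 at rate r clears $810.37 in 43 more payments. Total: 191 + 43 = 234 months.

234 months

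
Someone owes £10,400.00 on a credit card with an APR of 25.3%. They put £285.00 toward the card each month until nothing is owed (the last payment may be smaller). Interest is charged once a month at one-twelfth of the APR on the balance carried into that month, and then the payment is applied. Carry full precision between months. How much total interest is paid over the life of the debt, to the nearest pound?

Monthly rate r = 25.3%/12 = 2.10833% = 0.0210833.
Payoff takes n = ⌈−ln(1 − rB₀/P)/ln(1+r)⌉ = ⌈70.306⌉ = 71 payments; the last is £87.95.
Total paid = 70·£285.00 + £87.95 = £20,037.95.
Total interest = total paid − principal = £20,037.95 − £10,400.00 = £9,637.95.

£9,638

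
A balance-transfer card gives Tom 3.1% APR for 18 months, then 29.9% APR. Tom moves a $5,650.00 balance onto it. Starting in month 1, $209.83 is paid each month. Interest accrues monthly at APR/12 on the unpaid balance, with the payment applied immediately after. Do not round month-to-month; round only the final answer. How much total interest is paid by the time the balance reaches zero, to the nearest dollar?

Promo months 1–18 at r₀ = 3.1%/12 = 0.00258333; months 19+ at r₁ = 29.9%/12 = 0.0249167.
After month 18: iterate B ← B·(1+r₀) − $209.83 for 18 months → $2,057.55.
Then at r₁ with $209.83/mo: n₂ = −ln(1 − r₁·B/P)/ln(1+r₁) ≈ 11.38 → 12 more payments.
Total paid = 29·$209.83 + $80.94 = $6,166.01; interest = $6,166.01 − $5,650.00 = $516.01.

$516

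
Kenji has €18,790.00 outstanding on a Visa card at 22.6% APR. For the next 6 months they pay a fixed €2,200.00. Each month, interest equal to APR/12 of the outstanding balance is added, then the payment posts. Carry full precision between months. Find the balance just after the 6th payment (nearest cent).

€7,178.46

Monthly rate r = 22.6%/12 = 1.88333% = 0.0188333.
Each month: B ← B·(1+r) − €2,200.00.
Month 1: interest €353.88; balance after payment €16,943.88.
Month 2: interest €319.11; balance after payment €15,062.99.
Month 3: interest €283.69; balance after payment €13,146.67.
Month 4: interest €247.60; balance after payment €11,194.27.
Month 5: interest €210.83; balance after payment €9,205.10.
Month 6: interest €173.36; balance after payment €7,178.46.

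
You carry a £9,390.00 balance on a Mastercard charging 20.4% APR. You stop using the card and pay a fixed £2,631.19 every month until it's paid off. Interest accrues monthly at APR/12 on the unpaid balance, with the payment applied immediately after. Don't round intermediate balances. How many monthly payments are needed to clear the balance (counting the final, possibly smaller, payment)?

4 months

Monthly rate r = 20.4%/12 = 1.7% = 0.017.
Recurrence: B ← B·(1+r) − £2,631.19.
Month 1: interest £159.63; balance after payment £6,918.44.
Month 2: interest £117.61; balance after payment £4,404.86.
Month 3: interest £74.88; balance after payment £1,848.56.
Month 4: interest £31.43; balance after payment £0.00.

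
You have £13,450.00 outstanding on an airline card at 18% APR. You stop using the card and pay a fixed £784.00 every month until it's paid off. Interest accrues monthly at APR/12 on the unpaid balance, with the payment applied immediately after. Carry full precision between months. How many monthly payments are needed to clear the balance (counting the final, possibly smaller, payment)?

20 payments

Monthly rate r = 18%/12 = 1.5% = 0.015.
Recurrence: B ← B·(1+r) − £784.00.
Month 1: interest £201.75; balance after payment £12,867.75.
Month 2: interest £193.02; balance after payment £12,276.77.
Closed form: n = −ln(1 − rB₀/P)/ln(1+r) = −ln(0.74267)/ln(1.015) ≈ 19.982, so the balance reaches zero during payment 20.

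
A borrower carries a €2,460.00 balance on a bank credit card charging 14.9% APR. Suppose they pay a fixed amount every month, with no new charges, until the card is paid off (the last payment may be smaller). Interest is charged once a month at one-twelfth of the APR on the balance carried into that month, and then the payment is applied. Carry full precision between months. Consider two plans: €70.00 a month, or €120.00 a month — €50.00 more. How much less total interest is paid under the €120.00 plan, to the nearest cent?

Monthly rate r = 14.9%/12 = 1.24167% = 0.0124167.
At €70.00/mo: n = ⌈−ln(1 − rB₀/P)/ln(1+r)⌉ = 47 payments (last €32.35); total interest = total paid − €2,460.00 = €792.35.
At €120.00/mo: 24 payments (last €96.69); total interest €396.69.
Interest saved = €792.35 − €396.69 = €395.66.

€395.66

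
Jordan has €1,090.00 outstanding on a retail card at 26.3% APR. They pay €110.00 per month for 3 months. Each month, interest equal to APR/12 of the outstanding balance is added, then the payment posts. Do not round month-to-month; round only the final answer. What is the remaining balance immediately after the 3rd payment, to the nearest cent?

Monthly rate r = 26.3%/12 = 2.19167% = 0.0219167.
Each month: B ← B·(1+r) − €110.00.
Month 1: interest €23.89; balance after payment €1,003.89.
Month 2: interest €22.00; balance after payment €915.89.
Month 3: interest €20.07; balance after payment €825.96.

€825.96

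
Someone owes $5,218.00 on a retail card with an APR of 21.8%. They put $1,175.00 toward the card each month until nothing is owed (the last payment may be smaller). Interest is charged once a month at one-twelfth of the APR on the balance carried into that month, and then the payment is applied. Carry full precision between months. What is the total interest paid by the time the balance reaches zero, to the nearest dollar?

$274

Monthly rate r = 21.8%/12 = 1.81667% = 0.0181667.
Payoff takes n = ⌈−ln(1 − rB₀/P)/ln(1+r)⌉ = ⌈4.672⌉ = 5 payments; the last is $792.13.
Total paid = 4·$1,175.00 + $792.13 = $5,492.13.
Total interest = total paid − principal = $5,492.13 − $5,218.00 = $274.13.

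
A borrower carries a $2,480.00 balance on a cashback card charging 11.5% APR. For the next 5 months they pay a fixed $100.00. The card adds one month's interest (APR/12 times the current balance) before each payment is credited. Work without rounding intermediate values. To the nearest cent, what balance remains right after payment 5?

$2,091.46

Monthly rate r = 11.5%/12 = 0.958333% = 0.00958333.
Each month: B ← B·(1+r) − $100.00.
Month 1: interest $23.77; balance after payment $2,403.77.
Month 2: interest $23.04; balance after payment $2,326.80.
Month 3: interest $22.30; balance after payment $2,249.10.
Month 4: interest $21.55; balance after payment $2,170.66.
Month 5: interest $20.80; balance after payment $2,091.46.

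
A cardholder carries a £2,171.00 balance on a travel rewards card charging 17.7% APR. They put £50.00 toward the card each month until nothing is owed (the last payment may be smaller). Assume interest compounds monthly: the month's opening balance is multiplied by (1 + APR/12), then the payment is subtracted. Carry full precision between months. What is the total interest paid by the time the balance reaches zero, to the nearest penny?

Monthly rate r = 17.7%/12 = 1.475% = 0.01475.
Payoff takes n = ⌈−ln(1 − rB₀/P)/ln(1+r)⌉ = ⌈69.859⌉ = 70 payments; the last is £42.97.
Total paid = 69·£50.00 + £42.97 = £3,492.97.
Total interest = total paid − principal = £3,492.97 − £2,171.00 = £1,321.97.

£1,321.97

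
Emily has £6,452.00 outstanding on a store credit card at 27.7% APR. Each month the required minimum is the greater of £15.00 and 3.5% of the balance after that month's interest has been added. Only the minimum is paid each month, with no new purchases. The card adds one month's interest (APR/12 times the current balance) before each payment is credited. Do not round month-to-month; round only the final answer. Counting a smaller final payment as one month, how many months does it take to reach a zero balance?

259 months

Monthly rate r = 27.7%/12 = 2.30833% = 0.0230833.
While 3.5% of the post-interest balance exceeds £15.00, each month B ← (B·(1+r))·(1 − 0.035), i.e. B shrinks by the factor (1+r)·0.965 = 0.98728.
This holds for months 1–214. Entering month 215 the balance is £416.39; 3.5% of the post-interest balance is now below £15.00, so the flat £15.00 minimum applies from here.
From month 215 a fixed £15.00 at rate r clears £416.39 in 45 more payments. Total: 214 + 45 = 259 months.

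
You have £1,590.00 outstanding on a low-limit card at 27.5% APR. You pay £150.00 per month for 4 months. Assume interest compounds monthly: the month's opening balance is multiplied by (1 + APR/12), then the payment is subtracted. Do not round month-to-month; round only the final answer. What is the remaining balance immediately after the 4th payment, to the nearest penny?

Monthly rate r = 27.5%/12 = 2.29167% = 0.0229167.
Each month: B ← B·(1+r) − £150.00.
Month 1: interest £36.44; balance after payment £1,476.44.
Month 2: interest £33.84; balance after payment £1,360.27.
Month 3: interest £31.17; balance after payment £1,241.45.
Month 4: interest £28.45; balance after payment £1,119.90.

£1,119.90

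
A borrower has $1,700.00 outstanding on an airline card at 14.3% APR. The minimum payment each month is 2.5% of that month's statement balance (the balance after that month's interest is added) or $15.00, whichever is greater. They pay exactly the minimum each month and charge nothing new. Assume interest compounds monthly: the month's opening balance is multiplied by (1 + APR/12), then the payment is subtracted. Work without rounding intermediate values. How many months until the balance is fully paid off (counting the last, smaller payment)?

Monthly rate r = 14.3%/12 = 1.19167% = 0.0119167.
While 2.5% of the post-interest balance exceeds $15.00, each month B ← (B·(1+r))·(1 − 0.025), i.e. B shrinks by the factor (1+r)·0.975 = 0.98662.
This holds for months 1–79. Entering month 80 the balance is $586.47; 2.5% of the post-interest balance is now below $15.00, so the flat $15.00 minimum applies from here.
From month 80 a fixed $15.00 at rate r clears $586.47 in 53 more payments. Total: 79 + 53 = 132 months.

132 months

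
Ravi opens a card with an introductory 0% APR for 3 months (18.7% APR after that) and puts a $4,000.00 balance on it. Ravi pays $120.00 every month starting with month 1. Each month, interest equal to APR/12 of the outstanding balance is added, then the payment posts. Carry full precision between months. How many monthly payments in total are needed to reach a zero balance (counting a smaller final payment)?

45 months

Promo months 1–3 at r₀ = 0%/12 = 0; months 4+ at r₁ = 18.7%/12 = 0.0155833.
After month 3 (no interest yet): B = $4,000.00 − 3·$120.00 = $3,640.00.
Then at r₁ with $120.00/mo: n₂ = −ln(1 − r₁·B/P)/ln(1+r₁) ≈ 41.39 → 42 more payments.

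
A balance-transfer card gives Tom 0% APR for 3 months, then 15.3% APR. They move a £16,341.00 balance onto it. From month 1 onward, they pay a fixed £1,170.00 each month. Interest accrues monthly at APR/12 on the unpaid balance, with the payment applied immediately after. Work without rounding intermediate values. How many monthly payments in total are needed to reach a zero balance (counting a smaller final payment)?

15 months

Promo months 1–3 at r₀ = 0%/12 = 0; months 4+ at r₁ = 15.3%/12 = 0.01275.
After month 3 (no interest yet): B = £16,341.00 − 3·£1,170.00 = £12,831.00.
Then at r₁ with £1,170.00/mo: n₂ = −ln(1 − r₁·B/P)/ln(1+r₁) ≈ 11.89 → 12 more payments.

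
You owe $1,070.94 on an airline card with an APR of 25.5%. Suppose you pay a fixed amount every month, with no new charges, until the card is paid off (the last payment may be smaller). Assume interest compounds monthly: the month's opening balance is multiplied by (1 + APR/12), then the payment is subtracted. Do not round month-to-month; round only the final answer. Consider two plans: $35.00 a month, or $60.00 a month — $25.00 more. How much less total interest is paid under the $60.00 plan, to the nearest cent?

Monthly rate r = 25.5%/12 = 2.125% = 0.02125.
At $35.00/mo: n = ⌈−ln(1 − rB₀/P)/ln(1+r)⌉ = 50 payments (last $33.46); total interest = total paid − $1,070.94 = $677.52.
At $60.00/mo: 23 payments (last $40.92); total interest $289.98.
Interest saved = $677.52 − $289.98 = $387.54.

$387.54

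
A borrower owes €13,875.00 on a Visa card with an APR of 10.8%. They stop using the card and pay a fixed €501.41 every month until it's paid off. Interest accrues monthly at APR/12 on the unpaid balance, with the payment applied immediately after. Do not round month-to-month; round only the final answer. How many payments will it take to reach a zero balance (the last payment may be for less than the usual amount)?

32 payments

Monthly rate r = 10.8%/12 = 0.9% = 0.009.
Recurrence: B ← B·(1+r) − €501.41.
Month 1: interest €124.88; balance after payment €13,498.47.
Month 2: interest €121.49; balance after payment €13,118.54.
Closed form: n = −ln(1 − rB₀/P)/ln(1+r) = −ln(0.75095)/ln(1.009) ≈ 31.967, so the balance reaches zero during payment 32.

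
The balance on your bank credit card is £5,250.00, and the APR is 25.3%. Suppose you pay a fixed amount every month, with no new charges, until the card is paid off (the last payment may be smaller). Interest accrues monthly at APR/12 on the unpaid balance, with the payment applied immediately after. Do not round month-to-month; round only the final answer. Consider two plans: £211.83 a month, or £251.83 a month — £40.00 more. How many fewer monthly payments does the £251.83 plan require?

Monthly rate r = 25.3%/12 = 2.10833% = 0.0210833.
At £211.83/mo: n = ⌈−ln(1 − rB₀/P)/ln(1+r)⌉ = 36 payments (last £92.00); total interest = total paid − £5,250.00 = £2,256.05.
At £251.83/mo: 28 payments (last £189.41); total interest £1,738.82.
Payments saved = 36 − 28 = 8.

8 fewer payments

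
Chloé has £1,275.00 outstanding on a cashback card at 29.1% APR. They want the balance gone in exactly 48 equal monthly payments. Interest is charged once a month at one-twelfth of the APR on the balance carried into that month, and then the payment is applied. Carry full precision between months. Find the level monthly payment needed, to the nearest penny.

£45.24

Monthly rate r = 29.1%/12 = 2.425% = 0.02425.
Level-payment amortization: P = B₀·r / (1 − (1+r)^(−n)) = 1275.00·0.02425 / (1 − 1.02425^(−48)).
Denominator 1 − (1+r)^(−48) = 0.683398248.
P = 30.9187 / 0.683398248 ≈ 45.24.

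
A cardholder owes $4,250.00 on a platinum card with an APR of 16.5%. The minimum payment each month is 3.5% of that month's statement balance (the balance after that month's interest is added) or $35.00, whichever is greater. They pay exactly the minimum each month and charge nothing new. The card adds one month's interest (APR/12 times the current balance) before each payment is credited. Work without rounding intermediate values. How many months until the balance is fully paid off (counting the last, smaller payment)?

Monthly rate r = 16.5%/12 = 1.375% = 0.01375.
While 3.5% of the post-interest balance exceeds $35.00, each month B ← (B·(1+r))·(1 − 0.035), i.e. B shrinks by the factor (1+r)·0.965 = 0.97827.
This holds for months 1–67. Entering month 68 the balance is $975.19; 3.5% of the post-interest balance is now below $35.00, so the flat $35.00 minimum applies from here.
From month 68 a fixed $35.00 at rate r clears $975.19 in 36 more payments. Total: 67 + 36 = 103 months.

103 months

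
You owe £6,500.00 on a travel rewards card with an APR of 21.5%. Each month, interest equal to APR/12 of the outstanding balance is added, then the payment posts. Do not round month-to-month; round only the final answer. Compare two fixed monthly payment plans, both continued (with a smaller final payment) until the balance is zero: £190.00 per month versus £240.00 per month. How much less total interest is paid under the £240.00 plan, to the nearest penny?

Monthly rate r = 21.5%/12 = 1.79167% = 0.0179167.
At £190.00/mo: n = ⌈−ln(1 − rB₀/P)/ln(1+r)⌉ = 54 payments (last £85.96); total interest = total paid − £6,500.00 = £3,655.96.
At £240.00/mo: 38 payments (last £95.28); total interest £2,475.28.
Interest saved = £3,655.96 − £2,475.28 = £1,180.68.

£1,180.68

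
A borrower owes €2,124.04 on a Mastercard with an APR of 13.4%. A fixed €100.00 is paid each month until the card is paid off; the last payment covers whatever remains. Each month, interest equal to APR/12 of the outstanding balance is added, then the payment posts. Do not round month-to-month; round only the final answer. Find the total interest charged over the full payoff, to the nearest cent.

€314.13

Monthly rate r = 13.4%/12 = 1.11667% = 0.0111667.
Payoff takes n = ⌈−ln(1 − rB₀/P)/ln(1+r)⌉ = ⌈24.380⌉ = 25 payments; the last is €38.17.
Total paid = 24·€100.00 + €38.17 = €2,438.17.
Total interest = total paid − principal = €2,438.17 − €2,124.04 = €314.13.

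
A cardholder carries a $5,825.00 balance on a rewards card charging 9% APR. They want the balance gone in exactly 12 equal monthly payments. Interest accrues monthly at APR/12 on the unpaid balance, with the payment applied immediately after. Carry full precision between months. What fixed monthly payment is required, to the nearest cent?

Monthly rate r = 9%/12 = 0.75% = 0.0075.
Level-payment amortization: P = B₀·r / (1 − (1+r)^(−n)) = 5825.00·0.0075 / (1 − 1.0075^(−12)).
Denominator 1 − (1+r)^(−12) = 0.085761845.
P = 43.6875 / 0.085761845 ≈ 509.40.

$509.40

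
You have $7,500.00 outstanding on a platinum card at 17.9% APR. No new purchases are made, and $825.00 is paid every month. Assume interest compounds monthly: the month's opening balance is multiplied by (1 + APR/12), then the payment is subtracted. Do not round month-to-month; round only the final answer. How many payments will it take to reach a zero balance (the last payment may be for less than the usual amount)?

10 months

Monthly rate r = 17.9%/12 = 1.49167% = 0.0149167.
Recurrence: B ← B·(1+r) − $825.00.
Month 1: interest $111.87; balance after payment $6,786.88.
Month 2: interest $101.24; balance after payment $6,063.11.
Closed form: n = −ln(1 − rB₀/P)/ln(1+r) = −ln(0.86439)/ln(1.01492) ≈ 9.842, so the balance reaches zero during payment 10.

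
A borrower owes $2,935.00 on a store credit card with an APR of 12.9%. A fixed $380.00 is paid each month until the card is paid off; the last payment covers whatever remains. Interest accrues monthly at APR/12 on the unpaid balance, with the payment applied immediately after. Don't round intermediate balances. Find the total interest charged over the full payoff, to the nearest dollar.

$146

Monthly rate r = 12.9%/12 = 1.075% = 0.01075.
Payoff takes n = ⌈−ln(1 − rB₀/P)/ln(1+r)⌉ = ⌈8.107⌉ = 9 payments; the last is $40.67.
Total paid = 8·$380.00 + $40.67 = $3,080.67.
Total interest = total paid − principal = $3,080.67 − $2,935.00 = $145.67.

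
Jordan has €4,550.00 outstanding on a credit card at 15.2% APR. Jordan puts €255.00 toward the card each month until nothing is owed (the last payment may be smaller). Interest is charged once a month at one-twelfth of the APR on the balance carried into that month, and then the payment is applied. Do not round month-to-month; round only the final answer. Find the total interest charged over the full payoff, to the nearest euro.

Monthly rate r = 15.2%/12 = 1.26667% = 0.0126667.
Payoff takes n = ⌈−ln(1 − rB₀/P)/ln(1+r)⌉ = ⌈20.354⌉ = 21 payments; the last is €90.68.
Total paid = 20·€255.00 + €90.68 = €5,190.68.
Total interest = total paid − principal = €5,190.68 − €4,550.00 = €640.68.

€641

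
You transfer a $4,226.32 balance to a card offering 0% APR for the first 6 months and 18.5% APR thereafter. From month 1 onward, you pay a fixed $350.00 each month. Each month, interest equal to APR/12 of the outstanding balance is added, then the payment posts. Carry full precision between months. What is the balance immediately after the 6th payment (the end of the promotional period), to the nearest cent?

$2,126.32

Promo months 1–6 at r₀ = 0%/12 = 0; months 7+ at r₁ = 18.5%/12 = 0.0154167.
After month 6 (no interest yet): B = $4,226.32 − 6·$350.00 = $2,126.32.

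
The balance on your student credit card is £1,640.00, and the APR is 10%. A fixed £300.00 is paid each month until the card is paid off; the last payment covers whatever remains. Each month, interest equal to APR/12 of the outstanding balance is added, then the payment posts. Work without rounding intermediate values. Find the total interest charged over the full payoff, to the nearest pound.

Monthly rate r = 10%/12 = 0.833333% = 0.00833333.
Payoff takes n = ⌈−ln(1 − rB₀/P)/ln(1+r)⌉ = ⌈5.618⌉ = 6 payments; the last is £185.81.
Total paid = 5·£300.00 + £185.81 = £1,685.81.
Total interest = total paid − principal = £1,685.81 − £1,640.00 = £45.81.

£46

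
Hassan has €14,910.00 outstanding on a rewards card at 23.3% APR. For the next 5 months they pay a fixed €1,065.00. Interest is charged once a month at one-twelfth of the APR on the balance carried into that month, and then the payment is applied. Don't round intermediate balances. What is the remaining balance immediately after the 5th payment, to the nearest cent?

€10,878.98

Monthly rate r = 23.3%/12 = 1.94167% = 0.0194167.
Each month: B ← B·(1+r) − €1,065.00.
Month 1: interest €289.50; balance after payment €14,134.50.
Month 2: interest €274.44; balance after payment €13,343.95.
Month 3: interest €259.09; balance after payment €12,538.04.
Month 4: interest €243.45; balance after payment €11,716.49.
Month 5: interest €227.50; balance after payment €10,878.98.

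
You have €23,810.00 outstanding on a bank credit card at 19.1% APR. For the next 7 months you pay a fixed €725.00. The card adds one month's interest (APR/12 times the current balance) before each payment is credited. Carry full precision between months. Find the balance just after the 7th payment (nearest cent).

Monthly rate r = 19.1%/12 = 1.59167% = 0.0159167.
Each month: B ← B·(1+r) − €725.00.
Month 1: interest €378.98; balance after payment €23,463.98.
Month 2: interest €373.47; balance after payment €23,112.44.
Month 3: interest €367.87; balance after payment €22,755.32.
Month 4: interest €362.19; balance after payment €22,392.51.
Month 5: interest €356.41; balance after payment €22,023.92.
Month 6: interest €350.55; balance after payment €21,649.47.
Month 7: interest €344.59; balance after payment €21,269.05.

€21,269.05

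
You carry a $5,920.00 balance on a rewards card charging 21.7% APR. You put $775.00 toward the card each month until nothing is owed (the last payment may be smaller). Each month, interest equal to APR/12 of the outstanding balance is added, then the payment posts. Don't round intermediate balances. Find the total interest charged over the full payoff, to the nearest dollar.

Monthly rate r = 21.7%/12 = 1.80833% = 0.0180833.
Payoff takes n = ⌈−ln(1 − rB₀/P)/ln(1+r)⌉ = ⌈8.295⌉ = 9 payments; the last is $229.79.
Total paid = 8·$775.00 + $229.79 = $6,429.79.
Total interest = total paid − principal = $6,429.79 − $5,920.00 = $509.79.

$510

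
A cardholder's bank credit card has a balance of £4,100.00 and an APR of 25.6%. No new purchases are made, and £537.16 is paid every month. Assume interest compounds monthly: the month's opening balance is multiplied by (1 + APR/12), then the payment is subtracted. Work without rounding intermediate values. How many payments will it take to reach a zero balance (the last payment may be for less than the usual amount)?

9 months

Monthly rate r = 25.6%/12 = 2.13333% = 0.0213333.
Recurrence: B ← B·(1+r) − £537.16.
Month 1: interest £87.47; balance after payment £3,650.31.
Month 2: interest £77.87; balance after payment £3,191.02.
Closed form: n = −ln(1 − rB₀/P)/ln(1+r) = −ln(0.83717)/ln(1.02133) ≈ 8.420, so the balance reaches zero during payment 9.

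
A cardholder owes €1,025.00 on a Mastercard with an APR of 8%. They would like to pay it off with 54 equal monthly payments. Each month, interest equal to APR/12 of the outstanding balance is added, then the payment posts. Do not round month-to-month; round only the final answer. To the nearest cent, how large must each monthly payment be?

€22.67

Monthly rate r = 8%/12 = 0.666667% = 0.00666667.
Level-payment amortization: P = B₀·r / (1 − (1+r)^(−n)) = 1025.00·0.00666667 / (1 − 1.00667^(−54)).
Denominator 1 − (1+r)^(−54) = 0.301489667.
P = 6.83333 / 0.301489667 ≈ 22.67.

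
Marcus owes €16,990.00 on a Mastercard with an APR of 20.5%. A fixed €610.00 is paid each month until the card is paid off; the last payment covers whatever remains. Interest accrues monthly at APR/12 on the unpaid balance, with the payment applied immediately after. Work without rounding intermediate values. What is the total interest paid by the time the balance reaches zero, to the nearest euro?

Monthly rate r = 20.5%/12 = 1.70833% = 0.0170833.
Payoff takes n = ⌈−ln(1 − rB₀/P)/ln(1+r)⌉ = ⌈38.131⌉ = 39 payments; the last is €80.62.
Total paid = 38·€610.00 + €80.62 = €23,260.62.
Total interest = total paid − principal = €23,260.62 − €16,990.00 = €6,270.62.

€6,271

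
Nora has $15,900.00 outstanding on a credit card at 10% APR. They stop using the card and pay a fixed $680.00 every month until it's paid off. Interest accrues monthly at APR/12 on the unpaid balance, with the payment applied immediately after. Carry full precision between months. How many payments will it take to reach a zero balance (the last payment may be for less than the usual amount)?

Monthly rate r = 10%/12 = 0.833333% = 0.00833333.
Recurrence: B ← B·(1+r) − $680.00.
Month 1: interest $132.50; balance after payment $15,352.50.
Month 2: interest $127.94; balance after payment $14,800.44.
Closed form: n = −ln(1 − rB₀/P)/ln(1+r) = −ln(0.80515)/ln(1.00833) ≈ 26.116, so the balance reaches zero during payment 27.

27 months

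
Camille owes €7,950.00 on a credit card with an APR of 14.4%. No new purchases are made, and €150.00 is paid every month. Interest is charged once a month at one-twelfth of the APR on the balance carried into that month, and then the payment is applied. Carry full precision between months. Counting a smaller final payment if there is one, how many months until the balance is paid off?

Monthly rate r = 14.4%/12 = 1.2% = 0.012.
Recurrence: B ← B·(1+r) − €150.00.
Month 1: interest €95.40; balance after payment €7,895.40.
Month 2: interest €94.74; balance after payment €7,840.14.
Closed form: n = −ln(1 − rB₀/P)/ln(1+r) = −ln(0.364)/ln(1.012) ≈ 84.721, so the balance reaches zero during payment 85.

85 payments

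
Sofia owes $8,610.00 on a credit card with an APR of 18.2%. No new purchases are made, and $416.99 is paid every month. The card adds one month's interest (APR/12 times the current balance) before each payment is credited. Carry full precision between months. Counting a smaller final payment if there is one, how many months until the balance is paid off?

Monthly rate r = 18.2%/12 = 1.51667% = 0.0151667.
Recurrence: B ← B·(1+r) − $416.99.
Month 1: interest $130.59; balance after payment $8,323.59.
Month 2: interest $126.24; balance after payment $8,032.85.
Closed form: n = −ln(1 − rB₀/P)/ln(1+r) = −ln(0.68684)/ln(1.01517) ≈ 24.956, so the balance reaches zero during payment 25.

25 months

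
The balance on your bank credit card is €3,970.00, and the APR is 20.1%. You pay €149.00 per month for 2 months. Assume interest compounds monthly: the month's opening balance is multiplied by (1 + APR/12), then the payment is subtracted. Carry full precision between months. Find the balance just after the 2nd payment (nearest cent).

€3,803.61

Monthly rate r = 20.1%/12 = 1.675% = 0.01675.
Each month: B ← B·(1+r) − €149.00.
Month 1: interest €66.50; balance after payment €3,887.50.
Month 2: interest €65.12; balance after payment €3,803.61.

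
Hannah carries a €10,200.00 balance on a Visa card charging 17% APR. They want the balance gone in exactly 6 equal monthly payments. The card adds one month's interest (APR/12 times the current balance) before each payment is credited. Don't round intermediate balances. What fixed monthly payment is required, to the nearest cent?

Monthly rate r = 17%/12 = 1.41667% = 0.0141667.
Level-payment amortization: P = B₀·r / (1 − (1+r)^(−n)) = 10200.00·0.0141667 / (1 − 1.01417^(−6)).
Denominator 1 − (1+r)^(−6) = 0.0809396993.
P = 144.5 / 0.0809396993 ≈ 1785.28.

€1,785.28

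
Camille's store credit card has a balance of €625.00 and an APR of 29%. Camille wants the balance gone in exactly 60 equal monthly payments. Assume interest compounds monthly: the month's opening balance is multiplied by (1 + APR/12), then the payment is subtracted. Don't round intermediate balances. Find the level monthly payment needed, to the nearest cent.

€19.84

Monthly rate r = 29%/12 = 2.41667% = 0.0241667.
Level-payment amortization: P = B₀·r / (1 − (1+r)^(−n)) = 625.00·0.0241667 / (1 − 1.02417^(−60)).
Denominator 1 − (1+r)^(−60) = 0.761349807.
P = 15.1042 / 0.761349807 ≈ 19.84.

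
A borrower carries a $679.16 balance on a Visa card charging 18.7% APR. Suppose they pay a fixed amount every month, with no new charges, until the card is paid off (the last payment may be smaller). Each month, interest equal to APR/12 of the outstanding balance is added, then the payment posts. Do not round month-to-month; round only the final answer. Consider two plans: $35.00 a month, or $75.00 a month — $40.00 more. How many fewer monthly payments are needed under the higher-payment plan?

Monthly rate r = 18.7%/12 = 1.55833% = 0.0155833.
At $35.00/mo: n = ⌈−ln(1 − rB₀/P)/ln(1+r)⌉ = 24 payments (last $10.10); total interest = total paid − $679.16 = $135.94.
At $75.00/mo: 10 payments (last $62.89); total interest $58.73.
Payments saved = 24 − 10 = 14.

14 fewer payments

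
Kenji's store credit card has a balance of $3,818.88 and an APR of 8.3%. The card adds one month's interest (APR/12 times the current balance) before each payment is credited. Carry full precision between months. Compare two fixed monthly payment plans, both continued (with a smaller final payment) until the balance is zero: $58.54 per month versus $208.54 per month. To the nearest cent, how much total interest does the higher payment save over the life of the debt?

Monthly rate r = 8.3%/12 = 0.691667% = 0.00691667.
At $58.54/mo: n = ⌈−ln(1 − rB₀/P)/ln(1+r)⌉ = 88 payments (last $3.10); total interest = total paid − $3,818.88 = $1,277.20.
At $208.54/mo: 20 payments (last $135.32); total interest $278.70.
Interest saved = $1,277.20 − $278.70 = $998.50.

$998.50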